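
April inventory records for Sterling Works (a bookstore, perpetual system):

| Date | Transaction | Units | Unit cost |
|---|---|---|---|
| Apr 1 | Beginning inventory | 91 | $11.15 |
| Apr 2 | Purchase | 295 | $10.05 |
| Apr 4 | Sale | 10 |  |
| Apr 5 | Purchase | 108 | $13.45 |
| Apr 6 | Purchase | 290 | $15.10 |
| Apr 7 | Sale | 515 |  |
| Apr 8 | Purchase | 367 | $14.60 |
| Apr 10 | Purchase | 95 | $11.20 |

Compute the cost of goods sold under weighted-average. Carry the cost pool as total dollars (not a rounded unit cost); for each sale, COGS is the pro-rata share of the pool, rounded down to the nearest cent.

COGS = $6,562.48

After Apr 1: 91 on hand, pool $1,014.65 (≈ $11.1500 each)
After Apr 2: 386 on hand, pool $3,979.40 (≈ $10.3093 each)
Apr 4, sell 10: 10/386 × $3,979.40 → $103.09
After Apr 5: 484 on hand, pool $5,328.91 (≈ $11.0101 each)
After Apr 6: 774 on hand, pool $9,707.91 (≈ $12.5425 each)
Apr 7, sell 515: 515/774 × $9,707.91 → $6,459.39
After Apr 8: 626 on hand, pool $8,606.72 (≈ $13.7488 each)
After Apr 10: 721 on hand, pool $9,670.72 (≈ $13.4129 each)
Total COGS = $103.09 + $6,459.39 = $6,562.48
Ending inventory (cost pool remaining) = $9,670.72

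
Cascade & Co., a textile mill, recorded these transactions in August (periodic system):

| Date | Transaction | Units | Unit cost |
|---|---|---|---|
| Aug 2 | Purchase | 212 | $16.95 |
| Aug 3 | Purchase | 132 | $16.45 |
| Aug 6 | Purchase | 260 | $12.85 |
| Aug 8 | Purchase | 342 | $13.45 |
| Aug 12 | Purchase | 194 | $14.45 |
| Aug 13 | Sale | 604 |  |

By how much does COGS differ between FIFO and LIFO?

$828.80

FIFO COGS: 212 @ $16.95 + 132 @ $16.45 + 260 @ $12.85 = $9,105.80
LIFO COGS: 194 @ $14.45 + 342 @ $13.45 + 68 @ $12.85 = $8,277.00
Difference = |$9,105.80 − $8,277.00| = $828.80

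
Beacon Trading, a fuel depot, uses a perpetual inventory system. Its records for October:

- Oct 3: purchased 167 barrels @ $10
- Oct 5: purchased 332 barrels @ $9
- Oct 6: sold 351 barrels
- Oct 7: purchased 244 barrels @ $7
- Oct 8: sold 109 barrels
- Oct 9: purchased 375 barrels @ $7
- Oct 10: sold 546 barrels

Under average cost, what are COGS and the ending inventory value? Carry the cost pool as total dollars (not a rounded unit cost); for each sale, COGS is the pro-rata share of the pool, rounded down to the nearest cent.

COGS = $8,164.53; ending inventory = $826.47

After Oct 3: 167 on hand, pool $1,670.00 (≈ $10.0000 each)
After Oct 5: 499 on hand, pool $4,658.00 (≈ $9.3347 each)
Oct 6, sell 351: 351/499 × $4,658.00 → $3,276.46
After Oct 7: 392 on hand, pool $3,089.54 (≈ $7.8815 each)
Oct 8, sell 109: 109/392 × $3,089.54 → $859.08
After Oct 9: 658 on hand, pool $4,855.46 (≈ $7.3791 each)
Oct 10, sell 546: 546/658 × $4,855.46 → $4,028.99
Total COGS = $3,276.46 + $859.08 + $4,028.99 = $8,164.53
Ending inventory (cost pool remaining) = $826.47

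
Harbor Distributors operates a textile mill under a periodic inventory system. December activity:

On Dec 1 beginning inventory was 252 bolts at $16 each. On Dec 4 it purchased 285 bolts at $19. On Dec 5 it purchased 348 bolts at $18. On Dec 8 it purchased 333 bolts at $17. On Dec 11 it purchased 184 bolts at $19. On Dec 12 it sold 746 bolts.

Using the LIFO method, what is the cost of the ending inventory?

Dec 12, 746 sold [LIFO — newest first]: 184 @ $19 + 333 @ $17 + 229 @ $18 = $13,279
Ending inventory: 252 @ $16 + 285 @ $19 + 119 @ $18 = $11,589

Ending inventory = $11,589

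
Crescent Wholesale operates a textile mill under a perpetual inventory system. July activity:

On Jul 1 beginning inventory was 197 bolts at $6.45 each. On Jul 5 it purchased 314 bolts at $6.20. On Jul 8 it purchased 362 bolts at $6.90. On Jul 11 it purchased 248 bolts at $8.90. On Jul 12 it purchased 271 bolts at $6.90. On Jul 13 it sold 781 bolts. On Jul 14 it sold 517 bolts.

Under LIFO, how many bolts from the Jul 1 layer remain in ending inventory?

Jul 13, 781 sold [LIFO — newest first]: 271 @ $6.90 + 248 @ $8.90 + 262 @ $6.90 = $5,884.90
Jul 14, 517 sold [LIFO — newest first]: 100 @ $6.90 + 314 @ $6.20 + 103 @ $6.45 = $3,301.15
Total COGS = $5,884.90 + $3,301.15 = $9,186.05
Ending inventory: 94 @ $6.45 = $606.30

94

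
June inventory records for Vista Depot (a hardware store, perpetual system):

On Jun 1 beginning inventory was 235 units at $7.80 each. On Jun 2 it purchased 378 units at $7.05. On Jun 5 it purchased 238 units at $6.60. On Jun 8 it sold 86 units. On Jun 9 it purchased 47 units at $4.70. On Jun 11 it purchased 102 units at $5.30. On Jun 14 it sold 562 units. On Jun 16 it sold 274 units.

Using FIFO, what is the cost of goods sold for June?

Jun 8, 86 sold [FIFO — oldest first]: 86 @ $7.80 = $670.80
Jun 14, 562 sold [FIFO — oldest first]: 149 @ $7.80 + 378 @ $7.05 + 35 @ $6.60 = $4,058.10
Jun 16, 274 sold [FIFO — oldest first]: 203 @ $6.60 + 47 @ $4.70 + 24 @ $5.30 = $1,687.90
Total COGS = $670.80 + $4,058.10 + $1,687.90 = $6,416.80
Ending inventory: 78 @ $5.30 = $413.40
Check: goods available $6,830.20 = COGS $6,416.80 + ending $413.40

COGS = $6,416.80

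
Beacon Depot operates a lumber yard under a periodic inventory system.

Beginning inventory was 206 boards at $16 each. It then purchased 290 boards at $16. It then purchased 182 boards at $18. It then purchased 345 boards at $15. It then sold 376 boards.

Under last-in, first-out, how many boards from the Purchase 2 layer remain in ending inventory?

151

Sale 1 (376) [LIFO — newest first]: 345 @ $15 + 31 @ $18 = $5,733
Ending inventory: 206 @ $16 + 290 @ $16 + 151 @ $18 = $10,654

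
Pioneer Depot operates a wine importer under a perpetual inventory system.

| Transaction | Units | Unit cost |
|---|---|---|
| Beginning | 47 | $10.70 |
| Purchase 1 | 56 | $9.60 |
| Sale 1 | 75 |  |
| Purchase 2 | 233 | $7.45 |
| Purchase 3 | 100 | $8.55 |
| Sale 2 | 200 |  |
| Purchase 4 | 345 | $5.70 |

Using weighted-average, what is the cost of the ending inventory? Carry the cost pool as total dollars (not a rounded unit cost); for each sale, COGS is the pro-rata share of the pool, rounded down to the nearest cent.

Ending inventory = $3,248.13

After Beginning: 47 on hand, pool $502.90 (≈ $10.7000 each)
After Purchase 1: 103 on hand, pool $1,040.50 (≈ $10.1019 each)
Sale 1, sell 75: 75/103 × $1,040.50 → $757.64
After Purchase 2: 261 on hand, pool $2,018.71 (≈ $7.7345 each)
After Purchase 3: 361 on hand, pool $2,873.71 (≈ $7.9604 each)
Sale 2, sell 200: 200/361 × $2,873.71 → $1,592.08
After Purchase 4: 506 on hand, pool $3,248.13 (≈ $6.4192 each)
Total COGS = $757.64 + $1,592.08 = $2,349.72
Ending inventory (cost pool remaining) = $3,248.13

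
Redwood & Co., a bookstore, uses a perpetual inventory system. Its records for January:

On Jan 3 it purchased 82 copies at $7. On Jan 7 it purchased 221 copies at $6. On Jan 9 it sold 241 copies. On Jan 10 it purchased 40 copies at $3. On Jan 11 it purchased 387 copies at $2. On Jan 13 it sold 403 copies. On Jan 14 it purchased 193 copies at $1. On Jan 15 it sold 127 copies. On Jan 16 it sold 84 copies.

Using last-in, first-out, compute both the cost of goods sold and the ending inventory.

Jan 9, 241 sold [LIFO — newest first]: 221 @ $6 + 20 @ $7 = $1,466
Jan 13, 403 sold [LIFO — newest first]: 387 @ $2 + 16 @ $3 = $822
Jan 15, 127 sold [LIFO — newest first]: 127 @ $1 = $127
Jan 16, 84 sold [LIFO — newest first]: 66 @ $1 + 18 @ $3 = $120
Total COGS = $1,466 + $822 + $127 + $120 = $2,535
Ending inventory: 62 @ $7 + 6 @ $3 = $452
Check: goods available $2,987 = COGS $2,535 + ending $452

COGS = $2,535; ending inventory = $452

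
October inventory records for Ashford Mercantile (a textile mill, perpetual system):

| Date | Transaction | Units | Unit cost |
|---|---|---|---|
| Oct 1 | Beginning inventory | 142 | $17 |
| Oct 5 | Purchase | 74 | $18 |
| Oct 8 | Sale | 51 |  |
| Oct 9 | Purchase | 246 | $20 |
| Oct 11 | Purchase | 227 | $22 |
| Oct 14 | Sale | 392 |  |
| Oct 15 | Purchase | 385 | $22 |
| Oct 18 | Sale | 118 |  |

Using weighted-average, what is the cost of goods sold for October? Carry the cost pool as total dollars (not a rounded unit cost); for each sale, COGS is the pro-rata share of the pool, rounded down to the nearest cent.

After Oct 1: 142 on hand, pool $2,414.00 (≈ $17.0000 each)
After Oct 5: 216 on hand, pool $3,746.00 (≈ $17.3426 each)
Oct 8, sell 51: 51/216 × $3,746.00 → $884.47
After Oct 9: 411 on hand, pool $7,781.53 (≈ $18.9332 each)
After Oct 11: 638 on hand, pool $12,775.53 (≈ $20.0243 each)
Oct 14, sell 392: 392/638 × $12,775.53 → $7,849.54
After Oct 15: 631 on hand, pool $13,395.99 (≈ $21.2298 each)
Oct 18, sell 118: 118/631 × $13,395.99 → $2,505.11
Total COGS = $884.47 + $7,849.54 + $2,505.11 = $11,239.12
Ending inventory (cost pool remaining) = $10,890.88
Check: goods available $22,130.00 = COGS $11,239.12 + ending $10,890.88

COGS = $11,239.12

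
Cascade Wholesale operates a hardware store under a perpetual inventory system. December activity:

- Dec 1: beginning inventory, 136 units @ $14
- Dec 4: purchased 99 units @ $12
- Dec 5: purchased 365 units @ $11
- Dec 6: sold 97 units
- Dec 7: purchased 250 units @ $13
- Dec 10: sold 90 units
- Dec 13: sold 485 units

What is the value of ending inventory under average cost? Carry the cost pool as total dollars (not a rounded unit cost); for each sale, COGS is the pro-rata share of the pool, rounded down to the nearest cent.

After Dec 1: 136 on hand, pool $1,904.00 (≈ $14.0000 each)
After Dec 4: 235 on hand, pool $3,092.00 (≈ $13.1574 each)
After Dec 5: 600 on hand, pool $7,107.00 (≈ $11.8450 each)
Dec 6, sell 97: 97/600 × $7,107.00 → $1,148.96
After Dec 7: 753 on hand, pool $9,208.04 (≈ $12.2285 each)
Dec 10, sell 90: 90/753 × $9,208.04 → $1,100.56
Dec 13, sell 485: 485/663 × $8,107.48 → $5,930.81
Total COGS = $1,148.96 + $1,100.56 + $5,930.81 = $8,180.33
Ending inventory (cost pool remaining) = $2,176.67
Check: goods available $10,357.00 = COGS $8,180.33 + ending $2,176.67

Ending inventory = $2,176.67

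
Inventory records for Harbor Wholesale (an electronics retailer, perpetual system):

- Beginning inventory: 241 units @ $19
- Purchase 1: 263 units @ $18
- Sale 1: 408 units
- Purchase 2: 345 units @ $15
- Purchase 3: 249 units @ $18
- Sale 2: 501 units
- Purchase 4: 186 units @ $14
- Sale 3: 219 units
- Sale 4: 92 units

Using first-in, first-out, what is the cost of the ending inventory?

Ending inventory = $896

Sale 1 (408) [FIFO — oldest first]: 241 @ $19 + 167 @ $18 = $7,585
Sale 2 (501) [FIFO — oldest first]: 96 @ $18 + 345 @ $15 + 60 @ $18 = $7,983
Sale 3 (219) [FIFO — oldest first]: 189 @ $18 + 30 @ $14 = $3,822
Sale 4 (92) [FIFO — oldest first]: 92 @ $14 = $1,288
Total COGS = $7,585 + $7,983 + $3,822 + $1,288 = $20,678
Ending inventory: 64 @ $14 = $896
Check: goods available $21,574 = COGS $20,678 + ending $896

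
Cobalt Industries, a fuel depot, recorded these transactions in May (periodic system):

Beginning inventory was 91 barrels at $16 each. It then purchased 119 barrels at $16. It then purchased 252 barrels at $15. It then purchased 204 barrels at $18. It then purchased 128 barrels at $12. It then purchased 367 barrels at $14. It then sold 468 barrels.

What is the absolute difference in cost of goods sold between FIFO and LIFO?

$898

FIFO COGS: 91 @ $16 + 119 @ $16 + 252 @ $15 + 6 @ $18 = $7,248
LIFO COGS: 367 @ $14 + 101 @ $12 = $6,350
Difference = |$7,248 − $6,350| = $898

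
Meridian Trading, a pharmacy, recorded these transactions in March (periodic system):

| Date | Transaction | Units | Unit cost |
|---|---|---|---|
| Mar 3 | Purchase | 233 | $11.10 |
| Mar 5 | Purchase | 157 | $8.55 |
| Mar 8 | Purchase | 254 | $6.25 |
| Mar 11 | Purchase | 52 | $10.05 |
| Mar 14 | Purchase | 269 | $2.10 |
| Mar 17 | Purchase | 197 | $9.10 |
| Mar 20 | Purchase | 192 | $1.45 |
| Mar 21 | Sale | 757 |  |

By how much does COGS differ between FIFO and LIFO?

$2,714.50

FIFO COGS: 233 @ $11.10 + 157 @ $8.55 + 254 @ $6.25 + 52 @ $10.05 + 61 @ $2.10 = $6,166.85
LIFO COGS: 192 @ $1.45 + 197 @ $9.10 + 269 @ $2.10 + 52 @ $10.05 + 47 @ $6.25 = $3,452.35
Difference = |$6,166.85 − $3,452.35| = $2,714.50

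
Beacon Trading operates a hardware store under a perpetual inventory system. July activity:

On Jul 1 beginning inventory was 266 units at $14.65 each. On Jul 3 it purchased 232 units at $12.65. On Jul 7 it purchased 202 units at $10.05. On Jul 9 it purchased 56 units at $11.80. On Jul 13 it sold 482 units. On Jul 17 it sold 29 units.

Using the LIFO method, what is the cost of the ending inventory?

Jul 13, 482 sold [LIFO — newest first]: 56 @ $11.80 + 202 @ $10.05 + 224 @ $12.65 = $5,524.50
Jul 17, 29 sold [LIFO — newest first]: 8 @ $12.65 + 21 @ $14.65 = $408.85
Total COGS = $5,524.50 + $408.85 = $5,933.35
Ending inventory: 245 @ $14.65 = $3,589.25
Check: goods available $9,522.60 = COGS $5,933.35 + ending $3,589.25

Ending inventory = $3,589.25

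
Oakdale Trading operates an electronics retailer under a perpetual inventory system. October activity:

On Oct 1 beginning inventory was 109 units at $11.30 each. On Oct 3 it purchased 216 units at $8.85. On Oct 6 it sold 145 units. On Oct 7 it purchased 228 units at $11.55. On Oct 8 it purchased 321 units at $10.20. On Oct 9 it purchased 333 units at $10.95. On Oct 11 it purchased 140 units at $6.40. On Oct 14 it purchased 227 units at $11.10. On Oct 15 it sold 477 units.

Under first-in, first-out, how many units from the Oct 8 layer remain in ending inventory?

252

Oct 6, 145 sold [FIFO — oldest first]: 109 @ $11.30 + 36 @ $8.85 = $1,550.30
Oct 15, 477 sold [FIFO — oldest first]: 180 @ $8.85 + 228 @ $11.55 + 69 @ $10.20 = $4,930.20
Total COGS = $1,550.30 + $4,930.20 = $6,480.50
Ending inventory: 252 @ $10.20 + 333 @ $10.95 + 140 @ $6.40 + 227 @ $11.10 = $9,632.45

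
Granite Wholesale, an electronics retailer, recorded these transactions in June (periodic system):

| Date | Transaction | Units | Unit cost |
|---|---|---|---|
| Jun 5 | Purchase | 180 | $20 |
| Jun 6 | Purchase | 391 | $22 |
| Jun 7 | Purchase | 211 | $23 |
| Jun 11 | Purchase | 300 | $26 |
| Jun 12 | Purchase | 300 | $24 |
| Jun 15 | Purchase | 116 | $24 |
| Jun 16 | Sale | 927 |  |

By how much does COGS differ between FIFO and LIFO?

FIFO COGS: 180 @ $20 + 391 @ $22 + 211 @ $23 + 145 @ $26 = $20,825
LIFO COGS: 116 @ $24 + 300 @ $24 + 300 @ $26 + 211 @ $23 = $22,637
Difference = |$20,825 − $22,637| = $1,812

$1,812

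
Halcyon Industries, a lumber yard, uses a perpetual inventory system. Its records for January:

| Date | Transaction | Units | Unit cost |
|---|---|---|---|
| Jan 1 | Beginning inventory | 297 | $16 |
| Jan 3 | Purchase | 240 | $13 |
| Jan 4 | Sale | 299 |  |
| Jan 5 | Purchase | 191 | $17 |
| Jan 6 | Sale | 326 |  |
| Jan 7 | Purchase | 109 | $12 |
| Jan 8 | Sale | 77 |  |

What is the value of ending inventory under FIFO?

Jan 4, 299 sold [FIFO — oldest first]: 297 @ $16 + 2 @ $13 = $4,778
Jan 6, 326 sold [FIFO — oldest first]: 238 @ $13 + 88 @ $17 = $4,590
Jan 8, 77 sold [FIFO — oldest first]: 77 @ $17 = $1,309
Total COGS = $4,778 + $4,590 + $1,309 = $10,677
Ending inventory: 26 @ $17 + 109 @ $12 = $1,750

Ending inventory = $1,750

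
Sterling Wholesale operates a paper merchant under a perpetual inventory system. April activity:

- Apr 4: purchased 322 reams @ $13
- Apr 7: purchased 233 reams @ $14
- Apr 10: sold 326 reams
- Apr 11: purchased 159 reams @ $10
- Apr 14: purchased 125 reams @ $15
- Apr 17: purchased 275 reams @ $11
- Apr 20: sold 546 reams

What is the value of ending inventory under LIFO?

Apr 10, 326 sold [LIFO — newest first]: 233 @ $14 + 93 @ $13 = $4,471
Apr 20, 546 sold [LIFO — newest first]: 275 @ $11 + 125 @ $15 + 146 @ $10 = $6,360
Total COGS = $4,471 + $6,360 = $10,831
Ending inventory: 229 @ $13 + 13 @ $10 = $3,107

Ending inventory = $3,107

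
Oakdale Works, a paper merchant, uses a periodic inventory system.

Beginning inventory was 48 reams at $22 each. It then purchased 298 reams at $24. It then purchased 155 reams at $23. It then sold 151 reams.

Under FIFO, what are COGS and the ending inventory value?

COGS = $3,528; ending inventory = $8,245

Sale 1 (151) [FIFO — oldest first]: 48 @ $22 + 103 @ $24 = $3,528
Ending inventory: 195 @ $24 + 155 @ $23 = $8,245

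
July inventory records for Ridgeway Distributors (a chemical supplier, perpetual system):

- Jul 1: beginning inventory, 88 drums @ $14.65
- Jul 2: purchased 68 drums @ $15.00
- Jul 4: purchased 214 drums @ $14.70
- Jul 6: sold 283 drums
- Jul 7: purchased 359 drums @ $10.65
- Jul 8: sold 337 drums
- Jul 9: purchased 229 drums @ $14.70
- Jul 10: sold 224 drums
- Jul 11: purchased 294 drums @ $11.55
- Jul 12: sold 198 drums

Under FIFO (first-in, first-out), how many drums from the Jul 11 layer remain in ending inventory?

Jul 6, 283 sold [FIFO — oldest first]: 88 @ $14.65 + 68 @ $15.00 + 127 @ $14.70 = $4,176.10
Jul 8, 337 sold [FIFO — oldest first]: 87 @ $14.70 + 250 @ $10.65 = $3,941.40
Jul 10, 224 sold [FIFO — oldest first]: 109 @ $10.65 + 115 @ $14.70 = $2,851.35
Jul 12, 198 sold [FIFO — oldest first]: 114 @ $14.70 + 84 @ $11.55 = $2,646.00
Total COGS = $4,176.10 + $3,941.40 + $2,851.35 + $2,646.00 = $13,614.85
Ending inventory: 210 @ $11.55 = $2,425.50

210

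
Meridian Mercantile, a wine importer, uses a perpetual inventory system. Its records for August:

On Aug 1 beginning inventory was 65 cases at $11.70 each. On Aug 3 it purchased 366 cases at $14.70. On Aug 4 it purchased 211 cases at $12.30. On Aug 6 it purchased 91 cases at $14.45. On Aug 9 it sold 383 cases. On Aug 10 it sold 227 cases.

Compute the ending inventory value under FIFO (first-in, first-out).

Aug 9, 383 sold [FIFO — oldest first]: 65 @ $11.70 + 318 @ $14.70 = $5,435.10
Aug 10, 227 sold [FIFO — oldest first]: 48 @ $14.70 + 179 @ $12.30 = $2,907.30
Total COGS = $5,435.10 + $2,907.30 = $8,342.40
Ending inventory: 32 @ $12.30 + 91 @ $14.45 = $1,708.55

Ending inventory = $1,708.55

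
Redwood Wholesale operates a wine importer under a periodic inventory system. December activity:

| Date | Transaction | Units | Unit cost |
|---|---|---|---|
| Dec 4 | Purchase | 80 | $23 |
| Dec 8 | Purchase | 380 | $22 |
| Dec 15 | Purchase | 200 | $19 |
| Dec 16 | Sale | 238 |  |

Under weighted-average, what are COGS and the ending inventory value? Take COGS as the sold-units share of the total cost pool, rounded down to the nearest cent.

Dec 16, sell 238: 238/660 × $14,000.00 → $5,048.48
Ending inventory (cost pool remaining) = $8,951.52

COGS = $5,048.48; ending inventory = $8,951.52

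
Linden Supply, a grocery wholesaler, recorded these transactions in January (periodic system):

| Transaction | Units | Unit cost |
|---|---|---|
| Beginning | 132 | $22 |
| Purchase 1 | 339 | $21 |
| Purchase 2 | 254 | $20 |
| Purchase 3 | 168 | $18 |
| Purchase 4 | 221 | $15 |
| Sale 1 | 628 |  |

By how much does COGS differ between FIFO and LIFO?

$2,044

FIFO COGS: 132 @ $22 + 339 @ $21 + 157 @ $20 = $13,163
LIFO COGS: 221 @ $15 + 168 @ $18 + 239 @ $20 = $11,119
Difference = |$13,163 − $11,119| = $2,044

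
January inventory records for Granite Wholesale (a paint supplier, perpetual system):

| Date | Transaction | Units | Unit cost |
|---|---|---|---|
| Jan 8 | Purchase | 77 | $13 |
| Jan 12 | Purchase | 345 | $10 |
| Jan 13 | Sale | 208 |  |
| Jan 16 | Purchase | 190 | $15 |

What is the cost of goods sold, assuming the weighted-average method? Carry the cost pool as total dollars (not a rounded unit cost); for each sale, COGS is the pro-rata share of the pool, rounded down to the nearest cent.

COGS = $2,193.85

After Jan 8: 77 on hand, pool $1,001.00 (≈ $13.0000 each)
After Jan 12: 422 on hand, pool $4,451.00 (≈ $10.5474 each)
Jan 13, sell 208: 208/422 × $4,451.00 → $2,193.85
After Jan 16: 404 on hand, pool $5,107.15 (≈ $12.6415 each)
Ending inventory (cost pool remaining) = $5,107.15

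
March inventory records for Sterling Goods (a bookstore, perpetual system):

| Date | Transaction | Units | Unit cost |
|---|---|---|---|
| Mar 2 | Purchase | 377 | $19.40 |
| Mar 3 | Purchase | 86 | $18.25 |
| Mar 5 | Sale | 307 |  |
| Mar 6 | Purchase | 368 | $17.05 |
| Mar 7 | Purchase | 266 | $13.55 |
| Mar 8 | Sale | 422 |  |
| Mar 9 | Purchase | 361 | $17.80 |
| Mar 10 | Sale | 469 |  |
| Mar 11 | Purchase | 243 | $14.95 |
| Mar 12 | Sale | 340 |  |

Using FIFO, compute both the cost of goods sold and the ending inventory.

Mar 5, 307 sold [FIFO — oldest first]: 307 @ $19.40 = $5,955.80
Mar 8, 422 sold [FIFO — oldest first]: 70 @ $19.40 + 86 @ $18.25 + 266 @ $17.05 = $7,462.80
Mar 10, 469 sold [FIFO — oldest first]: 102 @ $17.05 + 266 @ $13.55 + 101 @ $17.80 = $7,141.20
Mar 12, 340 sold [FIFO — oldest first]: 260 @ $17.80 + 80 @ $14.95 = $5,824.00
Total COGS = $5,955.80 + $7,462.80 + $7,141.20 + $5,824.00 = $26,383.80
Ending inventory: 163 @ $14.95 = $2,436.85

COGS = $26,383.80; ending inventory = $2,436.85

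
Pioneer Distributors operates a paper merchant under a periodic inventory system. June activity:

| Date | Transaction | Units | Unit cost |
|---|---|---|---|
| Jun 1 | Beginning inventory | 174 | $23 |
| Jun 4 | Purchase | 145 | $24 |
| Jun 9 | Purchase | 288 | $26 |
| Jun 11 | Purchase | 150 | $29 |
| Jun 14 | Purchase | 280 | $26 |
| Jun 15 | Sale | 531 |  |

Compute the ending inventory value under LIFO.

Ending inventory = $12,344

Jun 15, 531 sold [LIFO — newest first]: 280 @ $26 + 150 @ $29 + 101 @ $26 = $14,256
Ending inventory: 174 @ $23 + 145 @ $24 + 187 @ $26 = $12,344
Check: goods available $26,600 = COGS $14,256 + ending $12,344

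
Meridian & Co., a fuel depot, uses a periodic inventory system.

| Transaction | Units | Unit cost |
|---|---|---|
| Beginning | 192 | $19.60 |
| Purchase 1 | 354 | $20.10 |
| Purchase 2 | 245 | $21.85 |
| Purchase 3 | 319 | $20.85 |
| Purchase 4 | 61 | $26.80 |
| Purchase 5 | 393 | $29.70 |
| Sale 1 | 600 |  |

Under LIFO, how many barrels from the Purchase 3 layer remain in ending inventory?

173

Sale 1 (600) [LIFO — newest first]: 393 @ $29.70 + 61 @ $26.80 + 146 @ $20.85 = $16,351.00
Ending inventory: 192 @ $19.60 + 354 @ $20.10 + 245 @ $21.85 + 173 @ $20.85 = $19,838.90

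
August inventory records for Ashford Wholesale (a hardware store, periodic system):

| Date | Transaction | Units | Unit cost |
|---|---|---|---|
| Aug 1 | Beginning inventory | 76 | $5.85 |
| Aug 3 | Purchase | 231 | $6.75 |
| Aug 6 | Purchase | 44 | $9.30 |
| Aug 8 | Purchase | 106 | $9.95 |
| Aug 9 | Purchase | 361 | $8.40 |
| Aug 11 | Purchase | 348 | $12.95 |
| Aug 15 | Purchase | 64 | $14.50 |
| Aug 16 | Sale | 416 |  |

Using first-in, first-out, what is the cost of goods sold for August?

COGS = $3,059.80

Aug 16, 416 sold [FIFO — oldest first]: 76 @ $5.85 + 231 @ $6.75 + 44 @ $9.30 + 65 @ $9.95 = $3,059.80
Ending inventory: 41 @ $9.95 + 361 @ $8.40 + 348 @ $12.95 + 64 @ $14.50 = $8,874.95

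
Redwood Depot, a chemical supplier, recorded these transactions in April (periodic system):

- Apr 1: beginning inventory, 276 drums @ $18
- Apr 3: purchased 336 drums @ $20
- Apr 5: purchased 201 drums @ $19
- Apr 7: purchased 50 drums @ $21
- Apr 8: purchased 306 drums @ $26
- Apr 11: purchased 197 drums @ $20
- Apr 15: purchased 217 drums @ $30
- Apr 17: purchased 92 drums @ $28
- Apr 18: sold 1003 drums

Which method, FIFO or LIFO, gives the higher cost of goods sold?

LIFO

FIFO COGS: 276 @ $18 + 336 @ $20 + 201 @ $19 + 50 @ $21 + 140 @ $26 = $20,197
LIFO COGS: 92 @ $28 + 217 @ $30 + 197 @ $20 + 306 @ $26 + 50 @ $21 + 141 @ $19 = $24,711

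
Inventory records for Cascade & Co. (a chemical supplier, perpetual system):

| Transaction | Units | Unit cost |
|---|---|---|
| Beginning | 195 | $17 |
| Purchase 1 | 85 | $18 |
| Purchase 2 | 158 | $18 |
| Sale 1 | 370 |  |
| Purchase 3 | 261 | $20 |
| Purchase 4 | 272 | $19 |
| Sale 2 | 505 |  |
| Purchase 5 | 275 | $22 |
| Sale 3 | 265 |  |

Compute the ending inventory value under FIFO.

Sale 1 (370) [FIFO — oldest first]: 195 @ $17 + 85 @ $18 + 90 @ $18 = $6,465
Sale 2 (505) [FIFO — oldest first]: 68 @ $18 + 261 @ $20 + 176 @ $19 = $9,788
Sale 3 (265) [FIFO — oldest first]: 96 @ $19 + 169 @ $22 = $5,542
Total COGS = $6,465 + $9,788 + $5,542 = $21,795
Ending inventory: 106 @ $22 = $2,332

Ending inventory = $2,332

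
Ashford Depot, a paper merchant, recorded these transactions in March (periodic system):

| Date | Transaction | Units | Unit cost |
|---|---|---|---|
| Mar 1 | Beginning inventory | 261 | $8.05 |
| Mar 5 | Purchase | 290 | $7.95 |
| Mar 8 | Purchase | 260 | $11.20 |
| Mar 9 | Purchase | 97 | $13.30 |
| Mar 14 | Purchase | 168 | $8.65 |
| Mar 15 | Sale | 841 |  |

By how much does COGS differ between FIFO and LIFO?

FIFO COGS: 261 @ $8.05 + 290 @ $7.95 + 260 @ $11.20 + 30 @ $13.30 = $7,717.55
LIFO COGS: 168 @ $8.65 + 97 @ $13.30 + 260 @ $11.20 + 290 @ $7.95 + 26 @ $8.05 = $8,170.10
Difference = |$7,717.55 − $8,170.10| = $452.55

$452.55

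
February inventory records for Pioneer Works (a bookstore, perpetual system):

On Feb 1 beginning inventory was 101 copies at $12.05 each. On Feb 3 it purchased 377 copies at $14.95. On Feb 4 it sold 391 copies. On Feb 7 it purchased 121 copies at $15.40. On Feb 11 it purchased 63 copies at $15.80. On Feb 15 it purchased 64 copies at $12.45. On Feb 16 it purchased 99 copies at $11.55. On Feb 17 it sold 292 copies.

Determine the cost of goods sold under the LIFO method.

COGS = $9,756.90

Feb 4, 391 sold [LIFO — newest first]: 377 @ $14.95 + 14 @ $12.05 = $5,804.85
Feb 17, 292 sold [LIFO — newest first]: 99 @ $11.55 + 64 @ $12.45 + 63 @ $15.80 + 66 @ $15.40 = $3,952.05
Total COGS = $5,804.85 + $3,952.05 = $9,756.90
Ending inventory: 87 @ $12.05 + 55 @ $15.40 = $1,895.35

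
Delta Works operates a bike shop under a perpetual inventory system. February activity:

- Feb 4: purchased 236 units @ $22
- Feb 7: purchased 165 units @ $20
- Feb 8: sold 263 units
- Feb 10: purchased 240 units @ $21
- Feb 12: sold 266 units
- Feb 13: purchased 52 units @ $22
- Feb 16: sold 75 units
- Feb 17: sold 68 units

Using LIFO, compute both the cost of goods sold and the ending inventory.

COGS = $14,214; ending inventory = $462

Feb 8, 263 sold [LIFO — newest first]: 165 @ $20 + 98 @ $22 = $5,456
Feb 12, 266 sold [LIFO — newest first]: 240 @ $21 + 26 @ $22 = $5,612
Feb 16, 75 sold [LIFO — newest first]: 52 @ $22 + 23 @ $22 = $1,650
Feb 17, 68 sold [LIFO — newest first]: 68 @ $22 = $1,496
Total COGS = $5,456 + $5,612 + $1,650 + $1,496 = $14,214
Ending inventory: 21 @ $22 = $462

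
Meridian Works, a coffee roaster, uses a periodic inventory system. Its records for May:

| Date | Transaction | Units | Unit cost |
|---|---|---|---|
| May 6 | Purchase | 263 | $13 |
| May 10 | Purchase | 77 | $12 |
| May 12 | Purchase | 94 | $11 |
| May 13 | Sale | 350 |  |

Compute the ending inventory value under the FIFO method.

May 13, 350 sold [FIFO — oldest first]: 263 @ $13 + 77 @ $12 + 10 @ $11 = $4,453
Ending inventory: 84 @ $11 = $924

Ending inventory = $924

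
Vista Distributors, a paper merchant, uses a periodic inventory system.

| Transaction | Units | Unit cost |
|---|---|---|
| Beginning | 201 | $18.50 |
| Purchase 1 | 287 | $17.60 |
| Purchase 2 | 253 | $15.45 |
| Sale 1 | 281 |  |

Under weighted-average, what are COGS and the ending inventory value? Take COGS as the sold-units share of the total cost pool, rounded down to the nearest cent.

COGS = $4,807.92; ending inventory = $7,870.63

Sale 1, sell 281: 281/741 × $12,678.55 → $4,807.92
Ending inventory (cost pool remaining) = $7,870.63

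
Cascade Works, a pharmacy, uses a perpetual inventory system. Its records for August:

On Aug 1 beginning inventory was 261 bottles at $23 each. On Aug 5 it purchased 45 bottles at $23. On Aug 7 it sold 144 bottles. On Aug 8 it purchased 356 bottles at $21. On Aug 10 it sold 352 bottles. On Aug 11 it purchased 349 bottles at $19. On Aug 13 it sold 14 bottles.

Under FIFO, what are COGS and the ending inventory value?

COGS = $11,322; ending inventory = $9,823

Aug 7, 144 sold [FIFO — oldest first]: 144 @ $23 = $3,312
Aug 10, 352 sold [FIFO — oldest first]: 117 @ $23 + 45 @ $23 + 190 @ $21 = $7,716
Aug 13, 14 sold [FIFO — oldest first]: 14 @ $21 = $294
Total COGS = $3,312 + $7,716 + $294 = $11,322
Ending inventory: 152 @ $21 + 349 @ $19 = $9,823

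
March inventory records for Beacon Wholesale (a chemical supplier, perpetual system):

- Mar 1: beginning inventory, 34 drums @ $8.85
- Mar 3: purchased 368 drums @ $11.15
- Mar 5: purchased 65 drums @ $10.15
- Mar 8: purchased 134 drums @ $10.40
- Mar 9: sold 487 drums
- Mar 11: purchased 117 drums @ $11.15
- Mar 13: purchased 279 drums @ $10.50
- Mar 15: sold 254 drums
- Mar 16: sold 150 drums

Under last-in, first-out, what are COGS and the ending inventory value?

COGS = $9,587.80; ending inventory = $1,103.70

Mar 9, 487 sold [LIFO — newest first]: 134 @ $10.40 + 65 @ $10.15 + 288 @ $11.15 = $5,264.55
Mar 15, 254 sold [LIFO — newest first]: 254 @ $10.50 = $2,667.00
Mar 16, 150 sold [LIFO — newest first]: 25 @ $10.50 + 117 @ $11.15 + 8 @ $11.15 = $1,656.25
Total COGS = $5,264.55 + $2,667.00 + $1,656.25 = $9,587.80
Ending inventory: 34 @ $8.85 + 72 @ $11.15 = $1,103.70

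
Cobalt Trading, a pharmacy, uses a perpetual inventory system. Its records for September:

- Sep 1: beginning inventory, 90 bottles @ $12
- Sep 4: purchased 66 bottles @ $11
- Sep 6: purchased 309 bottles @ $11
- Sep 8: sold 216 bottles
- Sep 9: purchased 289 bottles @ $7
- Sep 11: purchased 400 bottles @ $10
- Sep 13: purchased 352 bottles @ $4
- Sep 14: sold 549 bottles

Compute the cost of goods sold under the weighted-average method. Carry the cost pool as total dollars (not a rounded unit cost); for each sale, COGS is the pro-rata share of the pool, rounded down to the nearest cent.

COGS = $6,766.47

After Sep 1: 90 on hand, pool $1,080.00 (≈ $12.0000 each)
After Sep 4: 156 on hand, pool $1,806.00 (≈ $11.5769 each)
After Sep 6: 465 on hand, pool $5,205.00 (≈ $11.1935 each)
Sep 8, sell 216: 216/465 × $5,205.00 → $2,417.80
After Sep 9: 538 on hand, pool $4,810.20 (≈ $8.9409 each)
After Sep 11: 938 on hand, pool $8,810.20 (≈ $9.3925 each)
After Sep 13: 1290 on hand, pool $10,218.20 (≈ $7.9211 each)
Sep 14, sell 549: 549/1290 × $10,218.20 → $4,348.67
Total COGS = $2,417.80 + $4,348.67 = $6,766.47
Ending inventory (cost pool remaining) = $5,869.53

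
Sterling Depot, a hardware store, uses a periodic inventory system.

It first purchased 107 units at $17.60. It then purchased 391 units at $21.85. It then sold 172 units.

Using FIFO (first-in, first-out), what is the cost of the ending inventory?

Sale 1 (172) [FIFO — oldest first]: 107 @ $17.60 + 65 @ $21.85 = $3,303.45
Ending inventory: 326 @ $21.85 = $7,123.10

Ending inventory = $7,123.10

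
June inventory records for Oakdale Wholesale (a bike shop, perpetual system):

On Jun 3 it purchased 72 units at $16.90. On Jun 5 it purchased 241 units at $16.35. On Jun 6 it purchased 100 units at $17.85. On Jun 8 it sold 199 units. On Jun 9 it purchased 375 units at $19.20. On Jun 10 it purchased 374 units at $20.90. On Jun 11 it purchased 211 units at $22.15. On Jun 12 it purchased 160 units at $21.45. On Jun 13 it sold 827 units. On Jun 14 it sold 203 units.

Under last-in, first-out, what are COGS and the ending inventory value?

Jun 8, 199 sold [LIFO — newest first]: 100 @ $17.85 + 99 @ $16.35 = $3,403.65
Jun 13, 827 sold [LIFO — newest first]: 160 @ $21.45 + 211 @ $22.15 + 374 @ $20.90 + 82 @ $19.20 = $17,496.65
Jun 14, 203 sold [LIFO — newest first]: 203 @ $19.20 = $3,897.60
Total COGS = $3,403.65 + $17,496.65 + $3,897.60 = $24,797.90
Ending inventory: 72 @ $16.90 + 142 @ $16.35 + 90 @ $19.20 = $5,266.50

COGS = $24,797.90; ending inventory = $5,266.50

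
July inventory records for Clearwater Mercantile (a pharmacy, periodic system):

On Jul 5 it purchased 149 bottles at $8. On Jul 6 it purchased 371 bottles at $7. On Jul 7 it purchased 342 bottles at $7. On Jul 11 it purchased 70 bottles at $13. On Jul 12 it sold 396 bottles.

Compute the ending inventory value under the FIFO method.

Ending inventory = $4,172

Jul 12, 396 sold [FIFO — oldest first]: 149 @ $8 + 247 @ $7 = $2,921
Ending inventory: 124 @ $7 + 342 @ $7 + 70 @ $13 = $4,172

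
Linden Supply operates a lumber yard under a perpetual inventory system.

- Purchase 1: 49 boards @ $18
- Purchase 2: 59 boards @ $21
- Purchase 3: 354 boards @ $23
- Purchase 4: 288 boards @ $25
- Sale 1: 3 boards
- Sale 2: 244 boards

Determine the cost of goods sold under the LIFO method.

Sale 1 (3) [LIFO — newest first]: 3 @ $25 = $75
Sale 2 (244) [LIFO — newest first]: 244 @ $25 = $6,100
Total COGS = $75 + $6,100 = $6,175
Ending inventory: 49 @ $18 + 59 @ $21 + 354 @ $23 + 41 @ $25 = $11,288

COGS = $6,175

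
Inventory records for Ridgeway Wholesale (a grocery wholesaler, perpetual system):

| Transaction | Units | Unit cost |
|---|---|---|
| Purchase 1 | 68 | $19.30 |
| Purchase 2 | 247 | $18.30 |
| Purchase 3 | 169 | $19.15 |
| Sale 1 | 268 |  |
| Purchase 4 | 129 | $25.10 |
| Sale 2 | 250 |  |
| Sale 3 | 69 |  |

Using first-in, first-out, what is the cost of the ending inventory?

Ending inventory = $652.60

Sale 1 (268) [FIFO — oldest first]: 68 @ $19.30 + 200 @ $18.30 = $4,972.40
Sale 2 (250) [FIFO — oldest first]: 47 @ $18.30 + 169 @ $19.15 + 34 @ $25.10 = $4,949.85
Sale 3 (69) [FIFO — oldest first]: 69 @ $25.10 = $1,731.90
Total COGS = $4,972.40 + $4,949.85 + $1,731.90 = $11,654.15
Ending inventory: 26 @ $25.10 = $652.60
Check: goods available $12,306.75 = COGS $11,654.15 + ending $652.60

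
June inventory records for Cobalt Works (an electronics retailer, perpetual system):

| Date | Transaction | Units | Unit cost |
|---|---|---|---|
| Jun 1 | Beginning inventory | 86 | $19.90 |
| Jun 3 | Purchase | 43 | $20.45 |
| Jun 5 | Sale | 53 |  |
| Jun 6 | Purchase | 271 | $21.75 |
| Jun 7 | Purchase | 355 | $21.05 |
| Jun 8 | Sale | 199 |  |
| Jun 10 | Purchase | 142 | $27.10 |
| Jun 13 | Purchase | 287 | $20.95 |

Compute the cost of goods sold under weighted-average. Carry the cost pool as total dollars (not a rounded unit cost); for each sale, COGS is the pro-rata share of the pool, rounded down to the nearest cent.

COGS = $5,286.31

After Jun 1: 86 on hand, pool $1,711.40 (≈ $19.9000 each)
After Jun 3: 129 on hand, pool $2,590.75 (≈ $20.0833 each)
Jun 5, sell 53: 53/129 × $2,590.75 → $1,064.41
After Jun 6: 347 on hand, pool $7,420.59 (≈ $21.3850 each)
After Jun 7: 702 on hand, pool $14,893.34 (≈ $21.2156 each)
Jun 8, sell 199: 199/702 × $14,893.34 → $4,221.90
After Jun 10: 645 on hand, pool $14,519.64 (≈ $22.5111 each)
After Jun 13: 932 on hand, pool $20,532.29 (≈ $22.0304 each)
Total COGS = $1,064.41 + $4,221.90 = $5,286.31
Ending inventory (cost pool remaining) = $20,532.29
Check: goods available $25,818.60 = COGS $5,286.31 + ending $20,532.29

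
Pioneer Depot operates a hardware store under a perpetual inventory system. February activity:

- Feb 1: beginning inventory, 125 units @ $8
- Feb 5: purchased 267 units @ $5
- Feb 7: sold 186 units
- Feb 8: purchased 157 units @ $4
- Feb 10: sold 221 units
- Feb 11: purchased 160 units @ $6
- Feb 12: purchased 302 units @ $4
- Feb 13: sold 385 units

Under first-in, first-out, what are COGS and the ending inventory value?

Feb 7, 186 sold [FIFO — oldest first]: 125 @ $8 + 61 @ $5 = $1,305
Feb 10, 221 sold [FIFO — oldest first]: 206 @ $5 + 15 @ $4 = $1,090
Feb 13, 385 sold [FIFO — oldest first]: 142 @ $4 + 160 @ $6 + 83 @ $4 = $1,860
Total COGS = $1,305 + $1,090 + $1,860 = $4,255
Ending inventory: 219 @ $4 = $876
Check: goods available $5,131 = COGS $4,255 + ending $876

COGS = $4,255; ending inventory = $876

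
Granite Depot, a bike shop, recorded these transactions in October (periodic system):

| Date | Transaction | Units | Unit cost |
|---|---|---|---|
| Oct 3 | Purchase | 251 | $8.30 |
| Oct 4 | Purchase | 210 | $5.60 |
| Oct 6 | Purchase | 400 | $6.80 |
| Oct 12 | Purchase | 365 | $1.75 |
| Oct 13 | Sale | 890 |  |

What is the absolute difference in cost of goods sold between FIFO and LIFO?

FIFO COGS: 251 @ $8.30 + 210 @ $5.60 + 400 @ $6.80 + 29 @ $1.75 = $6,030.05
LIFO COGS: 365 @ $1.75 + 400 @ $6.80 + 125 @ $5.60 = $4,058.75
Difference = |$6,030.05 − $4,058.75| = $1,971.30

$1,971.30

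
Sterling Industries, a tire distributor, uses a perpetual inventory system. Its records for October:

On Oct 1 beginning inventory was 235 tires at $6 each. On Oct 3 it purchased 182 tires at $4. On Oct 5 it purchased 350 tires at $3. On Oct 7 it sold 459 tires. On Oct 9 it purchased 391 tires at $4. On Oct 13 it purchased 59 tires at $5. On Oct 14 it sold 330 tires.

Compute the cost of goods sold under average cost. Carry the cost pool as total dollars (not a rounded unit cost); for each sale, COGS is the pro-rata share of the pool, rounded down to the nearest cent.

COGS = $3,274.47

After Oct 1: 235 on hand, pool $1,410.00 (≈ $6.0000 each)
After Oct 3: 417 on hand, pool $2,138.00 (≈ $5.1271 each)
After Oct 5: 767 on hand, pool $3,188.00 (≈ $4.1565 each)
Oct 7, sell 459: 459/767 × $3,188.00 → $1,907.81
After Oct 9: 699 on hand, pool $2,844.19 (≈ $4.0689 each)
After Oct 13: 758 on hand, pool $3,139.19 (≈ $4.1414 each)
Oct 14, sell 330: 330/758 × $3,139.19 → $1,366.66
Total COGS = $1,907.81 + $1,366.66 = $3,274.47
Ending inventory (cost pool remaining) = $1,772.53
Check: goods available $5,047.00 = COGS $3,274.47 + ending $1,772.53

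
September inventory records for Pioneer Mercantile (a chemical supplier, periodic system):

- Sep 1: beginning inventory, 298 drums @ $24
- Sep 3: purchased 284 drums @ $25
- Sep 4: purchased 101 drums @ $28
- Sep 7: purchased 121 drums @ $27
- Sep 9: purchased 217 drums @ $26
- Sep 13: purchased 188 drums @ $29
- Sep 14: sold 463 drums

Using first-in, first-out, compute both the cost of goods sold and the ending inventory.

COGS = $11,277; ending inventory = $20,164

Sep 14, 463 sold [FIFO — oldest first]: 298 @ $24 + 165 @ $25 = $11,277
Ending inventory: 119 @ $25 + 101 @ $28 + 121 @ $27 + 217 @ $26 + 188 @ $29 = $20,164
Check: goods available $31,441 = COGS $11,277 + ending $20,164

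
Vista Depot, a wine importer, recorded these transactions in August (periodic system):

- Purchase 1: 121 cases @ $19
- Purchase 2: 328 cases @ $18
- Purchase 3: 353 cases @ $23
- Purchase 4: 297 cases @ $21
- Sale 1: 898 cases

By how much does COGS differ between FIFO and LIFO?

$482

FIFO COGS: 121 @ $19 + 328 @ $18 + 353 @ $23 + 96 @ $21 = $18,338
LIFO COGS: 297 @ $21 + 353 @ $23 + 248 @ $18 = $18,820
Difference = |$18,338 − $18,820| = $482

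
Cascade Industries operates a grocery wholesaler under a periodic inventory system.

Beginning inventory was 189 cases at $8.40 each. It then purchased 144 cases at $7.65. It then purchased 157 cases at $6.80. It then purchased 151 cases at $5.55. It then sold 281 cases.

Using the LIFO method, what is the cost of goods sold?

COGS = $1,722.05

Sale 1 (281) [LIFO — newest first]: 151 @ $5.55 + 130 @ $6.80 = $1,722.05
Ending inventory: 189 @ $8.40 + 144 @ $7.65 + 27 @ $6.80 = $2,872.80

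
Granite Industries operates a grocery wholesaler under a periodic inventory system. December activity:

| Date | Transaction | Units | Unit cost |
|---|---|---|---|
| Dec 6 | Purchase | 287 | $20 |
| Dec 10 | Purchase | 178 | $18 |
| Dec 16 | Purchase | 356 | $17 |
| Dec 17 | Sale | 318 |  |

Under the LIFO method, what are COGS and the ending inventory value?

COGS = $5,406; ending inventory = $9,590

Dec 17, 318 sold [LIFO — newest first]: 318 @ $17 = $5,406
Ending inventory: 287 @ $20 + 178 @ $18 + 38 @ $17 = $9,590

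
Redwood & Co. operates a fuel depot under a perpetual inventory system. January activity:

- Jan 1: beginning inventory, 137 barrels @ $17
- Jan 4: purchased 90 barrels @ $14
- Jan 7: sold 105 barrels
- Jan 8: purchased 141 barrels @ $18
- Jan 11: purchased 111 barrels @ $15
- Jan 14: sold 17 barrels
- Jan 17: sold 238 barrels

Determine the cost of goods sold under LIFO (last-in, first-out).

COGS = $5,769

Jan 7, 105 sold [LIFO — newest first]: 90 @ $14 + 15 @ $17 = $1,515
Jan 14, 17 sold [LIFO — newest first]: 17 @ $15 = $255
Jan 17, 238 sold [LIFO — newest first]: 94 @ $15 + 141 @ $18 + 3 @ $17 = $3,999
Total COGS = $1,515 + $255 + $3,999 = $5,769
Ending inventory: 119 @ $17 = $2,023
Check: goods available $7,792 = COGS $5,769 + ending $2,023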